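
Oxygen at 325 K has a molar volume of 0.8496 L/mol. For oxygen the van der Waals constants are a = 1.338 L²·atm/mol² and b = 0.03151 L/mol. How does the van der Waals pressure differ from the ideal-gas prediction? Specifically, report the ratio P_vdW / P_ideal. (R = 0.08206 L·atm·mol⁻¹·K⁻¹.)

Ideal: P_ideal = RT/V_m = (0.08206)(325)/0.8496 = 31.3907 atm
vdW: P = RT/(V_m − b) − a/V_m² = 26.6695/0.818090 − 1.338/0.721820 = 32.5997 − 1.85365 = 30.7461 atm
Ratio = 30.7461/31.3907 = 0.9795

P_vdW / P_ideal ≈ 0.9795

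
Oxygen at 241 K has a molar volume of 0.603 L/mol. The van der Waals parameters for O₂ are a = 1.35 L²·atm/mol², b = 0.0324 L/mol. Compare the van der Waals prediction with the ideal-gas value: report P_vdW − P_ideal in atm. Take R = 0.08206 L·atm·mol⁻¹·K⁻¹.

ΔP ≈ -1.851 atm

Ideal: P_ideal = RT/V_m = (0.08206)(241)/0.603 = 32.7968 atm
vdW: P = RT/(V_m − b) − a/V_m² = 19.7765/0.570600 − 1.35/0.363609 = 34.6591 − 3.71278 = 30.9463 atm
ΔP = 30.9463 − 32.7968 = -1.851 atm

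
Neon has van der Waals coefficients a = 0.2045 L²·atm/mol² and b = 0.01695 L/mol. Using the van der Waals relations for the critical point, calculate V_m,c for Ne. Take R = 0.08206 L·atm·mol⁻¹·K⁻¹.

For a van der Waals gas, V_m,c = 3b.
V_m,c = 3×0.01695 = 0.05085 L/mol

V_m,c ≈ 0.05085 L/mol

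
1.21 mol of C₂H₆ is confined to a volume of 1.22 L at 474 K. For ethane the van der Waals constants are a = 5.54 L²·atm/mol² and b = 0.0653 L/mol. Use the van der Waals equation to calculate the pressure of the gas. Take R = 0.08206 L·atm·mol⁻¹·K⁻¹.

P = nRT/(V − nb) − a n²/V²
nRT/(V − nb) = (1.21)(0.08206)(474)/(1.22 − 1.21×0.0653) = 47.065/1.1410 = 41.249 atm
a n²/V² = (5.54)(1.21)²/(1.22)² = 5.4496 atm
P = 41.249 − 5.4496 = 35.80 atm

P ≈ 35.80 atm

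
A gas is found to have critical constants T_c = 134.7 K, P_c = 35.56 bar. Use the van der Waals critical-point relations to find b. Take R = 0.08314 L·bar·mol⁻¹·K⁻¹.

From T_c = 8a/(27Rb) and P_c = a/(27b²): b = R T_c/(8 P_c).
b = (0.08314)(134.7)/(8×35.56) = 11.199/284.48 = 0.03937 L/mol

b ≈ 0.03937 L/mol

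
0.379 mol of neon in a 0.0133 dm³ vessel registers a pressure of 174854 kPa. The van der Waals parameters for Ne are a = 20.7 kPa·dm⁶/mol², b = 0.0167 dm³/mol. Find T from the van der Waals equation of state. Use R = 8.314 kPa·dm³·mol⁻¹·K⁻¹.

T = (P + a n²/V²)(V − nb)/(nR)
P + a n²/V² = 174854 + (20.7)(0.379)²/(0.0133)² = 191663 kPa
V − nb = 0.0133 − (0.379)(0.0167) = 0.0069707 dm³
T = (191663)(0.0069707)/((0.379)(8.314)) = 424.0 K

T ≈ 424.0 K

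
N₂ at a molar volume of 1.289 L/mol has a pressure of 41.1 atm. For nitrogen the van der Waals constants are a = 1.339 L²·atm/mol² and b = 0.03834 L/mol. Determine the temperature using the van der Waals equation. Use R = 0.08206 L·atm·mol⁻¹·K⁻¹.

T ≈ 638.7 K

T = (P + a/V_m²)(V_m − b)/R
P + a/V_m² = 41.1 + 1.339/(1.289)² = 41.906 atm
V_m − b = 1.289 − 0.03834 = 1.2507 L/mol
T = (41.906)(1.2507)/0.08206 = 638.7 K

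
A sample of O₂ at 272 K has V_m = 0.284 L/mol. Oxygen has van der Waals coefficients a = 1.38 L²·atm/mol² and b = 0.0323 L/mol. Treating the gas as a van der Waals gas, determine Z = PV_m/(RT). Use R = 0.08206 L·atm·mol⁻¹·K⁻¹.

Z ≈ 0.9106

P = RT/(V_m − b) − a/V_m² = (0.08206)(272)/(0.284 − 0.0323) − 1.38/(0.284)²
  = 22.320/0.25170 − 17.110 = 88.677 − 17.110 = 71.567 atm
Z = PV_m/(RT) = (71.567)(0.284)/((0.08206)(272)) = 20.325/22.320 = 0.9106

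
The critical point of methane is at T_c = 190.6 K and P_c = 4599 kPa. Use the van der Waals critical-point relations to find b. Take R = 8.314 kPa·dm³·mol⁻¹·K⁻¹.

From T_c = 8a/(27Rb) and P_c = a/(27b²): b = R T_c/(8 P_c).
b = (8.314)(190.6)/(8×4599) = 1584.6/36792 = 0.04307 dm³/mol

b ≈ 0.04307 dm³/mol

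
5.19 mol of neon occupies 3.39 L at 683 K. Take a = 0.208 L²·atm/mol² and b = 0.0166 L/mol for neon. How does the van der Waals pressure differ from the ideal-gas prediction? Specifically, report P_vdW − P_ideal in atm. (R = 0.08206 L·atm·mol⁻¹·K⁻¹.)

Ideal: P_ideal = nRT/V = (5.19)(0.08206)(683)/3.39 = 85.8064 atm
vdW: P = nRT/(V − nb) − a n²/V² = 290.884/3.30385 − 5.60271/11.4921 = 88.0439 − 0.487527 = 87.5564 atm
ΔP = 87.5564 − 85.8064 = 1.750 atm

ΔP ≈ 1.750 atm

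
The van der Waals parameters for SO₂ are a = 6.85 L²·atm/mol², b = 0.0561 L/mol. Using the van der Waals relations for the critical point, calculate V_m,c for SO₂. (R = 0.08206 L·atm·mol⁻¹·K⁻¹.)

V_m,c ≈ 0.1683 L/mol

For a van der Waals gas, V_m,c = 3b.
V_m,c = 3×0.0561 = 0.1683 L/mol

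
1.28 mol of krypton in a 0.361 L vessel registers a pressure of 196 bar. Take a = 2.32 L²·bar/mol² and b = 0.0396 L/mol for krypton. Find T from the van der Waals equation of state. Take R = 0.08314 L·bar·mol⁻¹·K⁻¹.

T ≈ 656.6 K

T = (P + a n²/V²)(V − nb)/(nR)
P + a n²/V² = 196 + (2.32)(1.28)²/(0.361)² = 225.17 bar
V − nb = 0.361 − (1.28)(0.0396) = 0.31031 L
T = (225.17)(0.31031)/((1.28)(0.08314)) = 656.6 K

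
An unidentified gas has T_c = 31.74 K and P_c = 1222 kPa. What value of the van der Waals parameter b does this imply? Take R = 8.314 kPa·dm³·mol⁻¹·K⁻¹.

b ≈ 0.02699 dm³/mol

From T_c = 8a/(27Rb) and P_c = a/(27b²): b = R T_c/(8 P_c).
b = (8.314)(31.74)/(8×1222) = 263.89/9776.0 = 0.02699 dm³/mol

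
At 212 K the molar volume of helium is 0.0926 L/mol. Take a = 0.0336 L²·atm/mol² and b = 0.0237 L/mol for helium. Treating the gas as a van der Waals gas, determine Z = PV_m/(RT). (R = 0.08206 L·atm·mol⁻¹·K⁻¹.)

P = RT/(V_m − b) − a/V_m² = (0.08206)(212)/(0.0926 − 0.0237) − 0.0336/(0.0926)²
  = 17.397/0.068900 − 3.9185 = 252.50 − 3.9185 = 248.58 atm
Z = PV_m/(RT) = (248.58)(0.0926)/((0.08206)(212)) = 23.019/17.397 = 1.323

Z ≈ 1.323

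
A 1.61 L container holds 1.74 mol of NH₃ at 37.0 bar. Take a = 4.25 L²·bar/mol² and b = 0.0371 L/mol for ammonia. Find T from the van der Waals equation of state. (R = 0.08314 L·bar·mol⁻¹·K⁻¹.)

T ≈ 448.3 K

T = (P + a n²/V²)(V − nb)/(nR)
P + a n²/V² = 37.0 + (4.25)(1.74)²/(1.61)² = 41.964 bar
V − nb = 1.61 − (1.74)(0.0371) = 1.5454 L
T = (41.964)(1.5454)/((1.74)(0.08314)) = 448.3 K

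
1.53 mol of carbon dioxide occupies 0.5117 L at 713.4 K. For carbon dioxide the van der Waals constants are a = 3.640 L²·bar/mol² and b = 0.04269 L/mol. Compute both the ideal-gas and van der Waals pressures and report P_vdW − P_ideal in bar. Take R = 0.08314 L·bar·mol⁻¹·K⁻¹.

ΔP ≈ -6.59 bar

Ideal: P_ideal = nRT/V = (1.53)(0.08314)(713.4)/0.5117 = 177.345 bar
vdW: P = nRT/(V − nb) − a n²/V² = 90.7475/0.446384 − 8.52088/0.261837 = 203.295 − 32.5427 = 170.752 bar
ΔP = 170.752 − 177.345 = -6.59 bar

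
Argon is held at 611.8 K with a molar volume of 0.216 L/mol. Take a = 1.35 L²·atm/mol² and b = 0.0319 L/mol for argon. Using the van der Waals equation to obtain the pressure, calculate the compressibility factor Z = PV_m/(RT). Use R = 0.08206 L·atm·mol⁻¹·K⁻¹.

P = RT/(V_m − b) − a/V_m² = (0.08206)(611.8)/(0.216 − 0.0319) − 1.35/(0.216)²
  = 50.204/0.18410 − 28.935 = 272.70 − 28.935 = 243.77 atm
Z = PV_m/(RT) = (243.77)(0.216)/((0.08206)(611.8)) = 52.654/50.204 = 1.049

Z ≈ 1.049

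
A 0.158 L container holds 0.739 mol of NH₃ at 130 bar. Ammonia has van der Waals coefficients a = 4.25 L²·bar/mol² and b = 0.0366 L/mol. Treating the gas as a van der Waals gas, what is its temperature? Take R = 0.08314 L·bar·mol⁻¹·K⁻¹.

T = (P + a n²/V²)(V − nb)/(nR)
P + a n²/V² = 130 + (4.25)(0.739)²/(0.158)² = 222.97 bar
V − nb = 0.158 − (0.739)(0.0366) = 0.13095 L
T = (222.97)(0.13095)/((0.739)(0.08314)) = 475.2 K

T ≈ 475.2 K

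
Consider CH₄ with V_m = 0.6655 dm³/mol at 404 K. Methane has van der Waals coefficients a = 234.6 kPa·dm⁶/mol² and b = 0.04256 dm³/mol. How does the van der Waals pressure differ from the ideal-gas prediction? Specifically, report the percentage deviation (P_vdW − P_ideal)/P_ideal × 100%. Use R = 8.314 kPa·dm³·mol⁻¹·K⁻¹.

-3.66 %

Ideal: P_ideal = RT/V_m = (8.314)(404)/0.6655 = 5047.12 kPa
vdW: P = RT/(V_m − b) − a/V_m² = 3358.86/0.622940 − 234.6/0.442890 = 5391.95 − 529.703 = 4862.25 kPa
% deviation = (4862.25 − 5047.12)/5047.12 × 100% = -3.66%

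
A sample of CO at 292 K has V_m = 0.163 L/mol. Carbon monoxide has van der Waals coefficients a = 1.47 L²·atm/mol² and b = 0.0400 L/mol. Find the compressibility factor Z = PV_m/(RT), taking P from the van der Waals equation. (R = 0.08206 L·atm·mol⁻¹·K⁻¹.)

Z ≈ 0.9488

P = RT/(V_m − b) − a/V_m² = (0.08206)(292)/(0.163 − 0.0400) − 1.47/(0.163)²
  = 23.962/0.12300 − 55.328 = 194.81 − 55.328 = 139.48 atm
Z = PV_m/(RT) = (139.48)(0.163)/((0.08206)(292)) = 22.735/23.962 = 0.9488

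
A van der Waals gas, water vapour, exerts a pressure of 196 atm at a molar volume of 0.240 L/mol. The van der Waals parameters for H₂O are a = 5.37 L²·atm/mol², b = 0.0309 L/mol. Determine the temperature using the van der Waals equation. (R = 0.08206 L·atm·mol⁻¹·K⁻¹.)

T ≈ 737.0 K

T = (P + a/V_m²)(V_m − b)/R
P + a/V_m² = 196 + 5.37/(0.240)² = 289.23 atm
V_m − b = 0.240 − 0.0309 = 0.20910 L/mol
T = (289.23)(0.20910)/0.08206 = 737.0 K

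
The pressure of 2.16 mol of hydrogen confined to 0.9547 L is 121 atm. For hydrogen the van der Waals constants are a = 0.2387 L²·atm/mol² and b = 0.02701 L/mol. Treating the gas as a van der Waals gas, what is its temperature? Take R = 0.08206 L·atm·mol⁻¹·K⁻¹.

T = (P + a n²/V²)(V − nb)/(nR)
P + a n²/V² = 121 + (0.2387)(2.16)²/(0.9547)² = 122.22 atm
V − nb = 0.9547 − (2.16)(0.02701) = 0.89636 L
T = (122.22)(0.89636)/((2.16)(0.08206)) = 618.1 K

T ≈ 618.1 K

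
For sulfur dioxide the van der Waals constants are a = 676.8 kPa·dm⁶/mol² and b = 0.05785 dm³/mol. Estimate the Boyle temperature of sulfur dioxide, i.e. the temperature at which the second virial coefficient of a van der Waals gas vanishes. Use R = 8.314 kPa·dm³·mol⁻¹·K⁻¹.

For a van der Waals gas the second virial coefficient B₂ = b − a/(RT) vanishes at T_B = a/(Rb).
T_B = 676.8/(8.314×0.05785) = 676.8/0.48096 = 1407 K

T_B ≈ 1407 K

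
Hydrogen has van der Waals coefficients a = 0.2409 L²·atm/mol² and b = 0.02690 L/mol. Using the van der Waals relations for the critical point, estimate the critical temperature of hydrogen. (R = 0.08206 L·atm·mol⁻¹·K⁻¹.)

T_c ≈ 32.34 K

For a van der Waals gas, T_c = 8a/(27Rb).
T_c = 8×0.2409/(27×0.08206×0.02690) = 1.9272/0.059600 = 32.34 K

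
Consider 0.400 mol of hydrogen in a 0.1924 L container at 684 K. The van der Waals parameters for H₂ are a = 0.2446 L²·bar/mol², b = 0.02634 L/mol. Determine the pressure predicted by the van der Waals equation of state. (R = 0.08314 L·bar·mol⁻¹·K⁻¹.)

P ≈ 124.0 bar

P = nRT/(V − nb) − a n²/V²
nRT/(V − nb) = (0.400)(0.08314)(684)/(0.1924 − 0.400×0.02634) = 22.747/0.18186 = 125.08 bar
a n²/V² = (0.2446)(0.400)²/(0.1924)² = 1.0572 bar
P = 125.08 − 1.0572 = 124.0 bar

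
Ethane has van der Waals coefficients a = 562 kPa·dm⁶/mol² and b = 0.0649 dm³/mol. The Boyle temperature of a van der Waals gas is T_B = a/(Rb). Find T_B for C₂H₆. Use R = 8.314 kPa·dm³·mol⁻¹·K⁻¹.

For a van der Waals gas the second virial coefficient B₂ = b − a/(RT) vanishes at T_B = a/(Rb).
T_B = 562/(8.314×0.0649) = 562/0.53958 = 1042 K

T_B ≈ 1042 K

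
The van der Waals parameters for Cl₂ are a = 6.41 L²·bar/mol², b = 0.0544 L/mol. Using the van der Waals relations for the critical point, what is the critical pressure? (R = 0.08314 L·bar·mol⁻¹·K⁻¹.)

P_c ≈ 80.22 bar

For a van der Waals gas, P_c = a/(27b²).
P_c = 6.41/(27×(0.0544)²) = 6.41/0.079903 = 80.22 bar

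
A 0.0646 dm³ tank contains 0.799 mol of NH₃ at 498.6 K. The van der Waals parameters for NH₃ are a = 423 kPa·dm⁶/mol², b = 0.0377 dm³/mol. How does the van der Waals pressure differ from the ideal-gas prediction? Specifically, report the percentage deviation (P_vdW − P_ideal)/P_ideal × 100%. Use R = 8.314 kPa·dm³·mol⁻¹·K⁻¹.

-38.84 %

Ideal: P_ideal = nRT/V = (0.799)(8.314)(498.6)/0.0646 = 51271.6 kPa
vdW: P = nRT/(V − nb) − a n²/V² = 3312.14/0.0344777 − 270.044/0.00417316 = 96066.2 − 64709.7 = 31356.5 kPa
% deviation = (31356.5 − 51271.6)/51271.6 × 100% = -38.84%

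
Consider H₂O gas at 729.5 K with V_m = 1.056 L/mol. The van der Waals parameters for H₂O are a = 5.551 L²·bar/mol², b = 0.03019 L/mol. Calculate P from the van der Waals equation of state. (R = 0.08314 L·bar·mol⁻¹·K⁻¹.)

P = RT/(V_m − b) − a/V_m²
RT/(V_m − b) = (0.08314)(729.5)/(1.056 − 0.03019) = 60.651/1.0258 = 59.126 bar
a/V_m² = 5.551/(1.056)² = 4.9779 bar
P = 59.126 − 4.9779 = 54.15 bar

P ≈ 54.15 bar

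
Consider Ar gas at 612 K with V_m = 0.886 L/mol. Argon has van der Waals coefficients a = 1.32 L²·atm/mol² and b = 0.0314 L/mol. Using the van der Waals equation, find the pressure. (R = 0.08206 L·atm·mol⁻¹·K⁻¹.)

P ≈ 57.08 atm

P = RT/(V_m − b) − a/V_m²
RT/(V_m − b) = (0.08206)(612)/(0.886 − 0.0314) = 50.221/0.85460 = 58.766 atm
a/V_m² = 1.32/(0.886)² = 1.6815 atm
P = 58.766 − 1.6815 = 57.08 atm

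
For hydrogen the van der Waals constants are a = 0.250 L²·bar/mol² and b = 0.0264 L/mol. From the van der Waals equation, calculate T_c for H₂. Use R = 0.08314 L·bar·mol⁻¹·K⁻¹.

T_c ≈ 33.75 K

For a van der Waals gas, T_c = 8a/(27Rb).
T_c = 8×0.250/(27×0.08314×0.0264) = 2.0000/0.059262 = 33.75 K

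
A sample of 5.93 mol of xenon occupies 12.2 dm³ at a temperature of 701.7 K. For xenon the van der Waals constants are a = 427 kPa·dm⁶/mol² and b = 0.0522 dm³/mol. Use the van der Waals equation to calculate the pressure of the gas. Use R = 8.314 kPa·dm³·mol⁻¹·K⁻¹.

P ≈ 2809 kPa

P = nRT/(V − nb) − a n²/V²
nRT/(V − nb) = (5.93)(8.314)(701.7)/(12.2 − 5.93×0.0522) = 34595/11.890 = 2909.6 kPa
a n²/V² = (427)(5.93)²/(12.2)² = 100.88 kPa
P = 2909.6 − 100.88 = 2809 kPa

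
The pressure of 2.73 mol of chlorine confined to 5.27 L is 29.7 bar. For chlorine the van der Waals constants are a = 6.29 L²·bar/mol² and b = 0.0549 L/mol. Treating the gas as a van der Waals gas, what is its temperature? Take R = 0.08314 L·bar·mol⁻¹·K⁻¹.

T ≈ 708.1 K

T = (P + a n²/V²)(V − nb)/(nR)
P + a n²/V² = 29.7 + (6.29)(2.73)²/(5.27)² = 31.388 bar
V − nb = 5.27 − (2.73)(0.0549) = 5.1201 L
T = (31.388)(5.1201)/((2.73)(0.08314)) = 708.1 K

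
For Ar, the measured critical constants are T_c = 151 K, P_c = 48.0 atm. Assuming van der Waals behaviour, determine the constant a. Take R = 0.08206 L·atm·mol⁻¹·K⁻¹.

From T_c = 8a/(27Rb) and P_c = a/(27b²): a = 27 R² T_c²/(64 P_c).
a = 27×(0.08206)²×(151)²/(64×48.0) = 4145.5/3072.0 = 1.349 L²·atm/mol²

a ≈ 1.349 L²·atm/mol²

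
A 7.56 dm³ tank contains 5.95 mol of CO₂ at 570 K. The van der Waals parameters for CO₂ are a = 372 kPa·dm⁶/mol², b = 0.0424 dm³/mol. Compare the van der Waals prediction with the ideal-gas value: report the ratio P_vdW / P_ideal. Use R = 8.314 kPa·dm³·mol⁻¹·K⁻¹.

Ideal: P_ideal = nRT/V = (5.95)(8.314)(570)/7.56 = 3729.75 kPa
vdW: P = nRT/(V − nb) − a n²/V² = 28196.9/7.30772 − 13169.7/57.1536 = 3858.51 − 230.426 = 3628.08 kPa
Ratio = 3628.08/3729.75 = 0.9727

P_vdW / P_ideal ≈ 0.9727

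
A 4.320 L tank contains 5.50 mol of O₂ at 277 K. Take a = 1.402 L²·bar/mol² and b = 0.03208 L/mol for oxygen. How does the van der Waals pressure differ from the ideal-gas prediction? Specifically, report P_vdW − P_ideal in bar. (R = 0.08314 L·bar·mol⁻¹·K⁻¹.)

ΔP ≈ -1.024 bar

Ideal: P_ideal = nRT/V = (5.50)(0.08314)(277)/4.320 = 29.3203 bar
vdW: P = nRT/(V − nb) − a n²/V² = 126.664/4.14356 − 42.4105/18.6624 = 30.5689 − 2.27251 = 28.2964 bar
ΔP = 28.2964 − 29.3203 = -1.024 bar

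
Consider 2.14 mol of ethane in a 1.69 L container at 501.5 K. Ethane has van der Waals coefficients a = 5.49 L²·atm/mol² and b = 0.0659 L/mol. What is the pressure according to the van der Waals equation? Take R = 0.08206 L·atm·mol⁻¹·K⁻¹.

P = nRT/(V − nb) − a n²/V²
nRT/(V − nb) = (2.14)(0.08206)(501.5)/(1.69 − 2.14×0.0659) = 88.068/1.5490 = 56.855 atm
a n²/V² = (5.49)(2.14)²/(1.69)² = 8.8029 atm
P = 56.855 − 8.8029 = 48.05 atm

P ≈ 48.05 atm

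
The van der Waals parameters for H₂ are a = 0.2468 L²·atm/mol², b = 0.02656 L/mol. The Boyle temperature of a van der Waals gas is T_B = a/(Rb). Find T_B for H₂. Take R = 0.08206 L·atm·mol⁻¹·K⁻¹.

T_B ≈ 113.2 K

For a van der Waals gas the second virial coefficient B₂ = b − a/(RT) vanishes at T_B = a/(Rb).
T_B = 0.2468/(0.08206×0.02656) = 0.2468/0.0021795 = 113.2 K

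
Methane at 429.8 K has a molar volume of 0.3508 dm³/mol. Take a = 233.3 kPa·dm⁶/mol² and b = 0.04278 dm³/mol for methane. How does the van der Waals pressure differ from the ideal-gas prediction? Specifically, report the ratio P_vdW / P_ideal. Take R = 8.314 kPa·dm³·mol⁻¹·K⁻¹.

P_vdW / P_ideal ≈ 0.9528

Ideal: P_ideal = RT/V_m = (8.314)(429.8)/0.3508 = 10186.3 kPa
vdW: P = RT/(V_m − b) − a/V_m² = 3573.36/0.308020 − 233.3/0.123061 = 11601.1 − 1895.81 = 9705.3 kPa
Ratio = 9705.3/10186.3 = 0.9528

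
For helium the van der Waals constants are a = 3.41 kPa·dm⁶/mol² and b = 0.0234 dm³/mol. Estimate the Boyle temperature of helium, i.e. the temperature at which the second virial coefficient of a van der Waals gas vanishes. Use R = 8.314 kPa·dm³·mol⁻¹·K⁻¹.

T_B ≈ 17.53 K

For a van der Waals gas the second virial coefficient B₂ = b − a/(RT) vanishes at T_B = a/(Rb).
T_B = 3.41/(8.314×0.0234) = 3.41/0.19455 = 17.53 K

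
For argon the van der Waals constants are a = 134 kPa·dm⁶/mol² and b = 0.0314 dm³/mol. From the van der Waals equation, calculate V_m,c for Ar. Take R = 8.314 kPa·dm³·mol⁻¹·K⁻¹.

For a van der Waals gas, V_m,c = 3b.
V_m,c = 3×0.0314 = 0.09420 dm³/mol

V_m,c ≈ 0.09420 dm³/mol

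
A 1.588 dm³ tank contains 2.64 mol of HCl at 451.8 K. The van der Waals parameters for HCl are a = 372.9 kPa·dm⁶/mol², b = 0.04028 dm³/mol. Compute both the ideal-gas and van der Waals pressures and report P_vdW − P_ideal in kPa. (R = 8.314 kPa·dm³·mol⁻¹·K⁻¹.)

ΔP ≈ -582.4 kPa

Ideal: P_ideal = nRT/V = (2.64)(8.314)(451.8)/1.588 = 6244.67 kPa
vdW: P = nRT/(V − nb) − a n²/V² = 9916.54/1.48166 − 2598.96/2.52174 = 6692.86 − 1030.62 = 5662.24 kPa
ΔP = 5662.24 − 6244.67 = -582.4 kPa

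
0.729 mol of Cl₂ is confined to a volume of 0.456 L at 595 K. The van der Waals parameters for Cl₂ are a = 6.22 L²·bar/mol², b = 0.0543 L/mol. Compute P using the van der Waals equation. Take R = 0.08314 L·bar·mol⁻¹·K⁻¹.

P ≈ 70.70 bar

P = nRT/(V − nb) − a n²/V²
nRT/(V − nb) = (0.729)(0.08314)(595)/(0.456 − 0.729×0.0543) = 36.062/0.41642 = 86.600 bar
a n²/V² = (6.22)(0.729)²/(0.456)² = 15.897 bar
P = 86.600 − 15.897 = 70.70 bar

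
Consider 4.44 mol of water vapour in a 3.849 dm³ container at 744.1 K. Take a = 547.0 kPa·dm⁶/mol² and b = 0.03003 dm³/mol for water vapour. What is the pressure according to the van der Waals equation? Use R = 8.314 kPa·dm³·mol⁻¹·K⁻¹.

P ≈ 6665 kPa

P = nRT/(V − nb) − a n²/V²
nRT/(V − nb) = (4.44)(8.314)(744.1)/(3.849 − 4.44×0.03003) = 27468/3.7157 = 7392.4 kPa
a n²/V² = (547.0)(4.44)²/(3.849)² = 727.88 kPa
P = 7392.4 − 727.88 = 6665 kPa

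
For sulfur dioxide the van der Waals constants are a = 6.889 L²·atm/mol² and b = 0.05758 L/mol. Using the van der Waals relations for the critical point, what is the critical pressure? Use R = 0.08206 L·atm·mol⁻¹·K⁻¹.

P_c ≈ 76.96 atm

For a van der Waals gas, P_c = a/(27b²).
P_c = 6.889/(27×(0.05758)²) = 6.889/0.089517 = 76.96 atm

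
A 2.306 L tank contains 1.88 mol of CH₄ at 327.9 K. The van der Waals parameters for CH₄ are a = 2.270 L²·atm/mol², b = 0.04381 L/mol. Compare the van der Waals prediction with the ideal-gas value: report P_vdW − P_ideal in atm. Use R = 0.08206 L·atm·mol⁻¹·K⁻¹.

ΔP ≈ -0.696 atm

Ideal: P_ideal = nRT/V = (1.88)(0.08206)(327.9)/2.306 = 21.9367 atm
vdW: P = nRT/(V − nb) − a n²/V² = 50.5861/2.22364 − 8.02309/5.31764 = 22.7492 − 1.50877 = 21.2404 atm
ΔP = 21.2404 − 21.9367 = -0.696 atm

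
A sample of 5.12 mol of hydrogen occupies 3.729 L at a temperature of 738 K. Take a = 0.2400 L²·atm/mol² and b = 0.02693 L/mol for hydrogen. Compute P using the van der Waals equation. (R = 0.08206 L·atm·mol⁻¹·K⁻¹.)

P = nRT/(V − nb) − a n²/V²
nRT/(V − nb) = (5.12)(0.08206)(738)/(3.729 − 5.12×0.02693) = 310.07/3.5911 = 86.344 atm
a n²/V² = (0.2400)(5.12)²/(3.729)² = 0.45245 atm
P = 86.344 − 0.45245 = 85.89 atm

P ≈ 85.89 atm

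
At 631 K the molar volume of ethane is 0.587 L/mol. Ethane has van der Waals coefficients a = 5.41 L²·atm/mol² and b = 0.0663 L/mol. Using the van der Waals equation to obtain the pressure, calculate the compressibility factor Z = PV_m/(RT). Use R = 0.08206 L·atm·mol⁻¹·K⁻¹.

P = RT/(V_m − b) − a/V_m² = (0.08206)(631)/(0.587 − 0.0663) − 5.41/(0.587)²
  = 51.780/0.52070 − 15.701 = 99.443 − 15.701 = 83.742 atm
Z = PV_m/(RT) = (83.742)(0.587)/((0.08206)(631)) = 49.157/51.780 = 0.9493

Z ≈ 0.9493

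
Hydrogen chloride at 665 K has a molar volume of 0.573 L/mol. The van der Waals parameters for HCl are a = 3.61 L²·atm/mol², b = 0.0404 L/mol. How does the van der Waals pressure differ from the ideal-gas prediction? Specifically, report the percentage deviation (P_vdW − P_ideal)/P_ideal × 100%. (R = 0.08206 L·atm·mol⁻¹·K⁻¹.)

Ideal: P_ideal = RT/V_m = (0.08206)(665)/0.573 = 95.2354 atm
vdW: P = RT/(V_m − b) − a/V_m² = 54.5699/0.532600 − 3.61/0.328329 = 102.459 − 10.9951 = 91.464 atm
% deviation = (91.464 − 95.2354)/95.2354 × 100% = -3.96%

-3.96 %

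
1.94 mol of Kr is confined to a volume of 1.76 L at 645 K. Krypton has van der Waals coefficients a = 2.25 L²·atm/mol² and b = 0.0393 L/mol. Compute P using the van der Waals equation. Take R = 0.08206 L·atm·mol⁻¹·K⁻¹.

P ≈ 58.25 atm

P = nRT/(V − nb) − a n²/V²
nRT/(V − nb) = (1.94)(0.08206)(645)/(1.76 − 1.94×0.0393) = 102.68/1.6838 = 60.981 atm
a n²/V² = (2.25)(1.94)²/(1.76)² = 2.7338 atm
P = 60.981 − 2.7338 = 58.25 atm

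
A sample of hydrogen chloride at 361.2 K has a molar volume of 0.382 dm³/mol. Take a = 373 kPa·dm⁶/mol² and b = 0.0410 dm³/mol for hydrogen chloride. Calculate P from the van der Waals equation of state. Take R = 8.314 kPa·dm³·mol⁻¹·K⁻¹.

P ≈ 6250 kPa

P = RT/(V_m − b) − a/V_m²
RT/(V_m − b) = (8.314)(361.2)/(0.382 − 0.0410) = 3003.0/0.34100 = 8806.5 kPa
a/V_m² = 373/(0.382)² = 2556.1 kPa
P = 8806.5 − 2556.1 = 6250 kPa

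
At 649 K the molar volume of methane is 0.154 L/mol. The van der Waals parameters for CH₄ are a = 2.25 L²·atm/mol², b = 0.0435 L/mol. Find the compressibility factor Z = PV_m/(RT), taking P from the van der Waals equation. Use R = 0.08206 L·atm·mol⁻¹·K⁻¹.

Z ≈ 1.119

P = RT/(V_m − b) − a/V_m² = (0.08206)(649)/(0.154 − 0.0435) − 2.25/(0.154)²
  = 53.257/0.11050 − 94.873 = 481.96 − 94.873 = 387.09 atm
Z = PV_m/(RT) = (387.09)(0.154)/((0.08206)(649)) = 59.612/53.257 = 1.119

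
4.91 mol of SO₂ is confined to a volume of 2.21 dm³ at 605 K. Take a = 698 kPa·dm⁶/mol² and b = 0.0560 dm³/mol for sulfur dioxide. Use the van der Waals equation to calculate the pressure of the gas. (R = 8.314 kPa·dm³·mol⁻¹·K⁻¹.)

P ≈ 9318 kPa

P = nRT/(V − nb) − a n²/V²
nRT/(V − nb) = (4.91)(8.314)(605)/(2.21 − 4.91×0.0560) = 24697/1.9350 = 12763 kPa
a n²/V² = (698)(4.91)²/(2.21)² = 3445.4 kPa
P = 12763 − 3445.4 = 9318 kPa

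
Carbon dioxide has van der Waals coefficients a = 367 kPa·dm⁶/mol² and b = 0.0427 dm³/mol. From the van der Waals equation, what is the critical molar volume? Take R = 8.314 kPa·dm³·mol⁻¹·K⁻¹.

V_m,c ≈ 0.1281 dm³/mol

For a van der Waals gas, V_m,c = 3b.
V_m,c = 3×0.0427 = 0.1281 dm³/mol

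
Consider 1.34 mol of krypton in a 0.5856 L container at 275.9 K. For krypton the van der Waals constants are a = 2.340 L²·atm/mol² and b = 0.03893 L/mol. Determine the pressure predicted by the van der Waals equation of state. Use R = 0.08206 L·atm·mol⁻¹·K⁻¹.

P ≈ 44.62 atm

P = nRT/(V − nb) − a n²/V²
nRT/(V − nb) = (1.34)(0.08206)(275.9)/(0.5856 − 1.34×0.03893) = 30.338/0.53343 = 56.873 atm
a n²/V² = (2.340)(1.34)²/(0.5856)² = 12.252 atm
P = 56.873 − 12.252 = 44.62 atm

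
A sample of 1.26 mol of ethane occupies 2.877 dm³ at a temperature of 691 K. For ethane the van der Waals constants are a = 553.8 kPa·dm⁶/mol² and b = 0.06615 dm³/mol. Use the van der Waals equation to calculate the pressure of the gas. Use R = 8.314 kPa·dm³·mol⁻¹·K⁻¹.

P ≈ 2485 kPa

P = nRT/(V − nb) − a n²/V²
nRT/(V − nb) = (1.26)(8.314)(691)/(2.877 − 1.26×0.06615) = 7238.7/2.7937 = 2591.1 kPa
a n²/V² = (553.8)(1.26)²/(2.877)² = 106.22 kPa
P = 2591.1 − 106.22 = 2485 kPa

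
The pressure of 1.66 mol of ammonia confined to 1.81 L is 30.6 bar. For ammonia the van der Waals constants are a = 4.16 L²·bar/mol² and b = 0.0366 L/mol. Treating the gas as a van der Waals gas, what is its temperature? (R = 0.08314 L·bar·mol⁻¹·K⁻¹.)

T ≈ 432.2 K

T = (P + a n²/V²)(V − nb)/(nR)
P + a n²/V² = 30.6 + (4.16)(1.66)²/(1.81)² = 34.099 bar
V − nb = 1.81 − (1.66)(0.0366) = 1.7492 L
T = (34.099)(1.7492)/((1.66)(0.08314)) = 432.2 K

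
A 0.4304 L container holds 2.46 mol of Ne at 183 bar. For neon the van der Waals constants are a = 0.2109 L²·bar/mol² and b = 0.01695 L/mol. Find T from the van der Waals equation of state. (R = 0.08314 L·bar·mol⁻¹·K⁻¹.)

T = (P + a n²/V²)(V − nb)/(nR)
P + a n²/V² = 183 + (0.2109)(2.46)²/(0.4304)² = 189.89 bar
V − nb = 0.4304 − (2.46)(0.01695) = 0.38870 L
T = (189.89)(0.38870)/((2.46)(0.08314)) = 360.9 K

T ≈ 360.9 K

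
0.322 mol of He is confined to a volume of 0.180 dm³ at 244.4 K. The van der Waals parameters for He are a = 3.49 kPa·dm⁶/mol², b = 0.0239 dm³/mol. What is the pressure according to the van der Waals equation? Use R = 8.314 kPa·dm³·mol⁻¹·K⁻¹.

P = nRT/(V − nb) − a n²/V²
nRT/(V − nb) = (0.322)(8.314)(244.4)/(0.180 − 0.322×0.0239) = 654.29/0.17230 = 3797.4 kPa
a n²/V² = (3.49)(0.322)²/(0.180)² = 11.168 kPa
P = 3797.4 − 11.168 = 3786 kPa

P ≈ 3786 kPa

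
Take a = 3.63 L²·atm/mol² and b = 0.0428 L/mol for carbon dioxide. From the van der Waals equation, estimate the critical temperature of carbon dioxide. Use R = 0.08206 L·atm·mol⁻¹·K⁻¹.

T_c ≈ 306.2 K

For a van der Waals gas, T_c = 8a/(27Rb).
T_c = 8×3.63/(27×0.08206×0.0428) = 29.040/0.094829 = 306.2 K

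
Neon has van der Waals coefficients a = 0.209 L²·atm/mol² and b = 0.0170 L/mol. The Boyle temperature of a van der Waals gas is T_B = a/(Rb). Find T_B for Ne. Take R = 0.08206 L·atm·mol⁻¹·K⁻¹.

For a van der Waals gas the second virial coefficient B₂ = b − a/(RT) vanishes at T_B = a/(Rb).
T_B = 0.209/(0.08206×0.0170) = 0.209/0.0013950 = 149.8 K

T_B ≈ 149.8 K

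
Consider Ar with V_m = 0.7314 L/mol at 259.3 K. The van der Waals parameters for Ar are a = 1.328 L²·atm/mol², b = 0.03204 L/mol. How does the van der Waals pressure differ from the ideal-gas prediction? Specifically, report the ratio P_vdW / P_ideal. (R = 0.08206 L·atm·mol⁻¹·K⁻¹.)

Ideal: P_ideal = RT/V_m = (0.08206)(259.3)/0.7314 = 29.0924 atm
vdW: P = RT/(V_m − b) − a/V_m² = 21.2782/0.699360 − 1.328/0.534946 = 30.4252 − 2.48249 = 27.9427 atm
Ratio = 27.9427/29.0924 = 0.9605

P_vdW / P_ideal ≈ 0.9605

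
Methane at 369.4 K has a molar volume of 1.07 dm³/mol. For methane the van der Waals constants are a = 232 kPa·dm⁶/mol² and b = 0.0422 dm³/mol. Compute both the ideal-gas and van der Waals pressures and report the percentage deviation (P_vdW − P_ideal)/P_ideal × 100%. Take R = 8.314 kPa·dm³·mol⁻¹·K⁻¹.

Ideal: P_ideal = RT/V_m = (8.314)(369.4)/1.07 = 2870.27 kPa
vdW: P = RT/(V_m − b) − a/V_m² = 3071.19/1.02780 − 232/1.14490 = 2988.12 − 202.638 = 2785.48 kPa
% deviation = (2785.48 − 2870.27)/2870.27 × 100% = -2.95%

-2.95 %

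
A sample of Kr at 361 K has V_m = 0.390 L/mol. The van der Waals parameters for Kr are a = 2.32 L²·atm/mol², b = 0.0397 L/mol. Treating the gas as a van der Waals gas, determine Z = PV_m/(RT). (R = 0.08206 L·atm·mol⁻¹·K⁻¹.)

P = RT/(V_m − b) − a/V_m² = (0.08206)(361)/(0.390 − 0.0397) − 2.32/(0.390)²
  = 29.624/0.35030 − 15.253 = 84.568 − 15.253 = 69.315 atm
Z = PV_m/(RT) = (69.315)(0.390)/((0.08206)(361)) = 27.033/29.624 = 0.9125

Z ≈ 0.9125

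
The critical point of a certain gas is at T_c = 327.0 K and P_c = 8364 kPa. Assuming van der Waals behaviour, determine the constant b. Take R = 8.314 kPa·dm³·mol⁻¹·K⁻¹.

b ≈ 0.04063 dm³/mol

From T_c = 8a/(27Rb) and P_c = a/(27b²): b = R T_c/(8 P_c).
b = (8.314)(327.0)/(8×8364) = 2718.7/66912 = 0.04063 dm³/mol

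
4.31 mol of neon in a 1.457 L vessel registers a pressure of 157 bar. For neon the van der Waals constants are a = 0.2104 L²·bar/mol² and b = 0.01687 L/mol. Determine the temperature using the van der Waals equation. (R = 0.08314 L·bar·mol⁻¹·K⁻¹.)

T ≈ 613.6 K

T = (P + a n²/V²)(V − nb)/(nR)
P + a n²/V² = 157 + (0.2104)(4.31)²/(1.457)² = 158.84 bar
V − nb = 1.457 − (4.31)(0.01687) = 1.3843 L
T = (158.84)(1.3843)/((4.31)(0.08314)) = 613.6 K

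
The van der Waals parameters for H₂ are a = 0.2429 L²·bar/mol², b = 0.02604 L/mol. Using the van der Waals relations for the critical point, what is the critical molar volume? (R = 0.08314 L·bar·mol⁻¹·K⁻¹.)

For a van der Waals gas, V_m,c = 3b.
V_m,c = 3×0.02604 = 0.07812 L/mol

V_m,c ≈ 0.07812 L/mol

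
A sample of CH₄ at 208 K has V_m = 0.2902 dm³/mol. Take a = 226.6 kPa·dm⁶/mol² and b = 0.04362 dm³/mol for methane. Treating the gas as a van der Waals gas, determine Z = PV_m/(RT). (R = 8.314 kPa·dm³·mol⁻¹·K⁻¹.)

P = RT/(V_m − b) − a/V_m² = (8.314)(208)/(0.2902 − 0.04362) − 226.6/(0.2902)²
  = 1729.3/0.24658 − 2690.7 = 7013.1 − 2690.7 = 4322.4 kPa
Z = PV_m/(RT) = (4322.4)(0.2902)/((8.314)(208)) = 1254.4/1729.3 = 0.7254

Z ≈ 0.7254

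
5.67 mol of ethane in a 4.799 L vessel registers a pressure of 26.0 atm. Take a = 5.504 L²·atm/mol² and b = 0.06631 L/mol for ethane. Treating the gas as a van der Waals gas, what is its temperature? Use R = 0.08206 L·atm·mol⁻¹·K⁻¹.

T = (P + a n²/V²)(V − nb)/(nR)
P + a n²/V² = 26.0 + (5.504)(5.67)²/(4.799)² = 33.683 atm
V − nb = 4.799 − (5.67)(0.06631) = 4.4230 L
T = (33.683)(4.4230)/((5.67)(0.08206)) = 320.2 K

T ≈ 320.2 K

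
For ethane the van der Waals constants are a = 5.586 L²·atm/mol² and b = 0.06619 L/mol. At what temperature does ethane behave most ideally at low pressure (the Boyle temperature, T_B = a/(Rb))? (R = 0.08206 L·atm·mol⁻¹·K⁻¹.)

T_B ≈ 1028 K

For a van der Waals gas the second virial coefficient B₂ = b − a/(RT) vanishes at T_B = a/(Rb).
T_B = 5.586/(0.08206×0.06619) = 5.586/0.0054316 = 1028 K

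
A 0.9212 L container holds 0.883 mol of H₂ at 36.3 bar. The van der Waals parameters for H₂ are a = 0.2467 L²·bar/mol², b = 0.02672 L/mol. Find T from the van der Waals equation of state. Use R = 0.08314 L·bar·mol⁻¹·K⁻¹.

T ≈ 446.6 K

T = (P + a n²/V²)(V − nb)/(nR)
P + a n²/V² = 36.3 + (0.2467)(0.883)²/(0.9212)² = 36.527 bar
V − nb = 0.9212 − (0.883)(0.02672) = 0.89761 L
T = (36.527)(0.89761)/((0.883)(0.08314)) = 446.6 K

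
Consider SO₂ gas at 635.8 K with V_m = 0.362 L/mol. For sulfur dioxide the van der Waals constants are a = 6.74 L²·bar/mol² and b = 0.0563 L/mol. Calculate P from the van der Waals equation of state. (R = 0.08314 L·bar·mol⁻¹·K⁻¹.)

P ≈ 121.5 bar

P = RT/(V_m − b) − a/V_m²
RT/(V_m − b) = (0.08314)(635.8)/(0.362 − 0.0563) = 52.860/0.30570 = 172.91 bar
a/V_m² = 6.74/(0.362)² = 51.433 bar
P = 172.91 − 51.433 = 121.5 bar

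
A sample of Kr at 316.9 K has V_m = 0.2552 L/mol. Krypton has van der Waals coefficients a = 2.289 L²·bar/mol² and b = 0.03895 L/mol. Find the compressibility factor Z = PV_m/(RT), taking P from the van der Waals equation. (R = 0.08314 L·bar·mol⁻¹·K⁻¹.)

Z ≈ 0.8397

P = RT/(V_m − b) − a/V_m² = (0.08314)(316.9)/(0.2552 − 0.03895) − 2.289/(0.2552)²
  = 26.347/0.21625 − 35.147 = 121.84 − 35.147 = 86.69 bar
Z = PV_m/(RT) = (86.69)(0.2552)/((0.08314)(316.9)) = 22.123/26.347 = 0.8397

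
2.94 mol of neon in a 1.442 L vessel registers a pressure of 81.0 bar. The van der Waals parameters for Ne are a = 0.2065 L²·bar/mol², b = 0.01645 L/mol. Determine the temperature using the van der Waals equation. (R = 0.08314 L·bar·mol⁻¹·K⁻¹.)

T ≈ 466.7 K

T = (P + a n²/V²)(V − nb)/(nR)
P + a n²/V² = 81.0 + (0.2065)(2.94)²/(1.442)² = 81.858 bar
V − nb = 1.442 − (2.94)(0.01645) = 1.3936 L
T = (81.858)(1.3936)/((2.94)(0.08314)) = 466.7 K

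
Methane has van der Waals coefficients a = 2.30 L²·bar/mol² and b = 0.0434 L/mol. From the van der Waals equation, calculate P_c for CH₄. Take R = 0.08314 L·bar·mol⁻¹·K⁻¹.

For a van der Waals gas, P_c = a/(27b²).
P_c = 2.30/(27×(0.0434)²) = 2.30/0.050856 = 45.23 bar

P_c ≈ 45.23 bar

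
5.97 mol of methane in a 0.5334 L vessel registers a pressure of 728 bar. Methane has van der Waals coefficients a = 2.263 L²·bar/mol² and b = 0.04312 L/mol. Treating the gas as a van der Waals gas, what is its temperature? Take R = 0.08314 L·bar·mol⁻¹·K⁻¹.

T ≈ 562.4 K

T = (P + a n²/V²)(V − nb)/(nR)
P + a n²/V² = 728 + (2.263)(5.97)²/(0.5334)² = 1011.5 bar
V − nb = 0.5334 − (5.97)(0.04312) = 0.27597 L
T = (1011.5)(0.27597)/((5.97)(0.08314)) = 562.4 K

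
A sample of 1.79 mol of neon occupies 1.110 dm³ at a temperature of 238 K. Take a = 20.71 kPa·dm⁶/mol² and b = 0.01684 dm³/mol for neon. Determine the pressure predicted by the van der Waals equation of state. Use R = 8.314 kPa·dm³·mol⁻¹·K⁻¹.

P ≈ 3226 kPa

P = nRT/(V − nb) − a n²/V²
nRT/(V − nb) = (1.79)(8.314)(238)/(1.110 − 1.79×0.01684) = 3541.9/1.0799 = 3279.8 kPa
a n²/V² = (20.71)(1.79)²/(1.110)² = 53.857 kPa
P = 3279.8 − 53.857 = 3226 kPa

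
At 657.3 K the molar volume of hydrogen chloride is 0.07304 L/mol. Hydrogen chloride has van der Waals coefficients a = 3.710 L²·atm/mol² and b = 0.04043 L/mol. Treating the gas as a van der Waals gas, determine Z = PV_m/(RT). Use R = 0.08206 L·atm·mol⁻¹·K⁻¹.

Z ≈ 1.298

P = RT/(V_m − b) − a/V_m² = (0.08206)(657.3)/(0.07304 − 0.04043) − 3.710/(0.07304)²
  = 53.938/0.032610 − 695.43 = 1654.0 − 695.43 = 958.6 atm
Z = PV_m/(RT) = (958.6)(0.07304)/((0.08206)(657.3)) = 70.016/53.938 = 1.298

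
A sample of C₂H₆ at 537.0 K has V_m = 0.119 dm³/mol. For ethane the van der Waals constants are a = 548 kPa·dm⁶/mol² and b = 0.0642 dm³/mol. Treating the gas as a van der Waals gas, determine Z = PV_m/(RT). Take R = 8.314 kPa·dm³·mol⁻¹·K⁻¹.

P = RT/(V_m − b) − a/V_m² = (8.314)(537.0)/(0.119 − 0.0642) − 548/(0.119)²
  = 4464.6/0.054800 − 38698 = 81471 − 38698 = 42773 kPa
Z = PV_m/(RT) = (42773)(0.119)/((8.314)(537.0)) = 5090.0/4464.6 = 1.140

Z ≈ 1.140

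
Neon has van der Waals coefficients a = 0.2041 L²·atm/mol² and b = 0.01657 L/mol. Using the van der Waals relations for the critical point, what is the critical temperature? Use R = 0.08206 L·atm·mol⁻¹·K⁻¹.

For a van der Waals gas, T_c = 8a/(27Rb).
T_c = 8×0.2041/(27×0.08206×0.01657) = 1.6328/0.036713 = 44.47 K

T_c ≈ 44.47 K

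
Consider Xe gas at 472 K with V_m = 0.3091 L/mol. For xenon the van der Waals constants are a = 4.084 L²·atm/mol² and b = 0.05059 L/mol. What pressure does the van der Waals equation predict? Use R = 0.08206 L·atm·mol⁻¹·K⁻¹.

P ≈ 107.1 atm

P = RT/(V_m − b) − a/V_m²
RT/(V_m − b) = (0.08206)(472)/(0.3091 − 0.05059) = 38.732/0.25851 = 149.83 atm
a/V_m² = 4.084/(0.3091)² = 42.745 atm
P = 149.83 − 42.745 = 107.1 atm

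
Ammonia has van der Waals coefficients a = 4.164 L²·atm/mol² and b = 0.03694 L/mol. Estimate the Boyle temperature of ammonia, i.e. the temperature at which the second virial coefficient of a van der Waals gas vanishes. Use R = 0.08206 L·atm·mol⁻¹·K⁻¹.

For a van der Waals gas the second virial coefficient B₂ = b − a/(RT) vanishes at T_B = a/(Rb).
T_B = 4.164/(0.08206×0.03694) = 4.164/0.0030313 = 1374 K

T_B ≈ 1374 K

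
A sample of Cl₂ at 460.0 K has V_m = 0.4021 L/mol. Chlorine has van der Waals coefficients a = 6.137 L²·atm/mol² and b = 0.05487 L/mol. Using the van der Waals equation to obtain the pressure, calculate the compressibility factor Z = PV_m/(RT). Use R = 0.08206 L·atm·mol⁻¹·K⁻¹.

Z ≈ 0.7537

P = RT/(V_m − b) − a/V_m² = (0.08206)(460.0)/(0.4021 − 0.05487) − 6.137/(0.4021)²
  = 37.748/0.34723 − 37.957 = 108.71 − 37.957 = 70.75 atm
Z = PV_m/(RT) = (70.75)(0.4021)/((0.08206)(460.0)) = 28.449/37.748 = 0.7537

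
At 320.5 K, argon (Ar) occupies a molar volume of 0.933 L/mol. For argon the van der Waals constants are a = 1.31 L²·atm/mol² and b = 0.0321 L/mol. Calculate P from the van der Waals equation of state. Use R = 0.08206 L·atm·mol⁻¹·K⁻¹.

P = RT/(V_m − b) − a/V_m²
RT/(V_m − b) = (0.08206)(320.5)/(0.933 − 0.0321) = 26.300/0.90090 = 29.193 atm
a/V_m² = 1.31/(0.933)² = 1.5049 atm
P = 29.193 − 1.5049 = 27.69 atm

P ≈ 27.69 atm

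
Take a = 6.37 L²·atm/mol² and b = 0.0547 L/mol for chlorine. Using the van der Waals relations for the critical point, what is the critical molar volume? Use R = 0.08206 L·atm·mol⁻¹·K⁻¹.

For a van der Waals gas, V_m,c = 3b.
V_m,c = 3×0.0547 = 0.1641 L/mol

V_m,c ≈ 0.1641 L/mol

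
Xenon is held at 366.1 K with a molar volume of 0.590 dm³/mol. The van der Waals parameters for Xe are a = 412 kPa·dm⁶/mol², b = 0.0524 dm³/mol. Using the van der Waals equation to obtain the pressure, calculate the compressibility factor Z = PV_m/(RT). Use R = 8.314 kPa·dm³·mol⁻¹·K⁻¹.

P = RT/(V_m − b) − a/V_m² = (8.314)(366.1)/(0.590 − 0.0524) − 412/(0.590)²
  = 3043.8/0.53760 − 1183.6 = 5661.8 − 1183.6 = 4478.2 kPa
Z = PV_m/(RT) = (4478.2)(0.590)/((8.314)(366.1)) = 2642.1/3043.8 = 0.8680

Z ≈ 0.8680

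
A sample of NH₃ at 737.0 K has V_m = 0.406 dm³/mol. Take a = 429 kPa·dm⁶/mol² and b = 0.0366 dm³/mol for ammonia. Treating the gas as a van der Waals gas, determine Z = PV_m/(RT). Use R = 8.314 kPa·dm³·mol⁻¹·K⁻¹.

P = RT/(V_m − b) − a/V_m² = (8.314)(737.0)/(0.406 − 0.0366) − 429/(0.406)²
  = 6127.4/0.36940 − 2602.6 = 16587 − 2602.6 = 13984 kPa
Z = PV_m/(RT) = (13984)(0.406)/((8.314)(737.0)) = 5677.5/6127.4 = 0.9266

Z ≈ 0.9266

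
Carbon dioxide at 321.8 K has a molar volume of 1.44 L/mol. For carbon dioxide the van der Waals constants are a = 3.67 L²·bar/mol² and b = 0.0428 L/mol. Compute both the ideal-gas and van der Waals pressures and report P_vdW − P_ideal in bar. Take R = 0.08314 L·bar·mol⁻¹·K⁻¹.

Ideal: P_ideal = RT/V_m = (0.08314)(321.8)/1.44 = 18.5795 bar
vdW: P = RT/(V_m − b) − a/V_m² = 26.7545/1.39720 − 3.67/2.07360 = 19.1487 − 1.76987 = 17.3788 bar
ΔP = 17.3788 − 18.5795 = -1.201 bar

ΔP ≈ -1.201 bar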